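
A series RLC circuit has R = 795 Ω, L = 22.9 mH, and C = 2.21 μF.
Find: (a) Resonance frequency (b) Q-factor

Step 1 — Resonance condition Im(Z)=0 gives ω₀ = 1/√(LC).
Step 2 — ω₀ = 1/√(0.0229·2.21e-06) = 4445 rad/s.
Step 3 — f₀ = ω₀/(2π) = 707.5 Hz.
Step 4 — Series Q: Q = ω₀L/R = 4445·0.0229/795 = 0.128.

(a) f₀ = 707.5 Hz  (b) Q = 0.128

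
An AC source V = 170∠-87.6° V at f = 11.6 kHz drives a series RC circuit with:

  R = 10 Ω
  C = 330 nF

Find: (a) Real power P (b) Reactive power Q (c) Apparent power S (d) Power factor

Step 1 — Angular frequency: ω = 2π·f = 2π·1.16e+04 = 7.288e+04 rad/s.
Step 2 — Component impedances:
  R: Z = R = 10 Ω
  C: Z = 1/(jωC) = -j/(ω·C) = 0 - j41.58 Ω
Step 3 — Series combination: Z_total = R + C = 10 - j41.58 Ω = 42.76∠-76.5° Ω.
Step 4 — Source phasor: V = 170∠-87.6° V = 7.119 - j169.9 V.
Step 5 — Current: I = V / Z = 3.901 - j0.767 A = 3.975∠-11.1° A.
Step 6 — Complex power: S = V·I* = 158 - j657.1 VA.
Step 7 — Real power: P = Re(S) = 158 W.
Step 8 — Reactive power: Q = Im(S) = -657.1 VAR.
Step 9 — Apparent power: |S| = 675.8 VA.
Step 10 — Power factor: PF = P/|S| = 0.2339 (leading).

(a) P = 158 W  (b) Q = -657.1 VAR  (c) S = 675.8 VA  (d) PF = 0.2339 (leading)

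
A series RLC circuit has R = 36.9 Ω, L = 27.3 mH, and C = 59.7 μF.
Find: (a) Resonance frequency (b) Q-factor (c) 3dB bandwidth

Step 1 — Resonance condition Im(Z)=0 gives ω₀ = 1/√(LC).
Step 2 — ω₀ = 1/√(0.0273·5.97e-05) = 783.3 rad/s.
Step 3 — f₀ = ω₀/(2π) = 124.7 Hz.
Step 4 — Series Q: Q = ω₀L/R = 783.3·0.0273/36.9 = 0.5795.
Step 5 — 3dB bandwidth: Δω = ω₀/Q = 1352 rad/s; BW = Δω/(2π) = 215.1 Hz.

(a) f₀ = 124.7 Hz  (b) Q = 0.5795  (c) BW = 215.1 Hz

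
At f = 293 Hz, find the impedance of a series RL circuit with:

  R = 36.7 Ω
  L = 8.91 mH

Step 1 — Angular frequency: ω = 2π·f = 2π·293 = 1841 rad/s.
Step 2 — Component impedances:
  R: Z = R = 36.7 Ω
  L: Z = jωL = j·1841·0.00891 = 0 + j16.4 Ω
Step 3 — Series combination: Z_total = R + L = 36.7 + j16.4 Ω = 40.2∠24.1° Ω.

Z = 36.7 + j16.4 Ω = 40.2∠24.1° Ω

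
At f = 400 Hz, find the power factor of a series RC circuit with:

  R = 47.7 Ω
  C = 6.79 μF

Step 1 — Angular frequency: ω = 2π·f = 2π·400 = 2513 rad/s.
Step 2 — Component impedances:
  R: Z = R = 47.7 Ω
  C: Z = 1/(jωC) = -j/(ω·C) = 0 - j58.6 Ω
Step 3 — Series combination: Z_total = R + C = 47.7 - j58.6 Ω = 75.56∠-50.9° Ω.
Step 4 — Power factor: PF = cos(φ) = Re(Z)/|Z| = 47.7/75.56 = 0.6313.
Step 5 — Type: Im(Z) = -58.6 ⇒ leading (phase φ = -50.9°).

PF = 0.6313 (leading, φ = -50.9°)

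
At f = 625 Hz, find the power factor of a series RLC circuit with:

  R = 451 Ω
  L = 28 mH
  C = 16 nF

Step 1 — Angular frequency: ω = 2π·f = 2π·625 = 3927 rad/s.
Step 2 — Component impedances:
  R: Z = R = 451 Ω
  L: Z = jωL = j·3927·0.028 = 0 + j110 Ω
  C: Z = 1/(jωC) = -j/(ω·C) = 0 - j1.592e+04 Ω
Step 3 — Series combination: Z_total = R + L + C = 451 - j1.581e+04 Ω = 1.581e+04∠-88.4° Ω.
Step 4 — Power factor: PF = cos(φ) = Re(Z)/|Z| = 451/15812 = 0.02852.
Step 5 — Type: Im(Z) = -1.581e+04 ⇒ leading (phase φ = -88.4°).

PF = 0.02852 (leading, φ = -88.4°)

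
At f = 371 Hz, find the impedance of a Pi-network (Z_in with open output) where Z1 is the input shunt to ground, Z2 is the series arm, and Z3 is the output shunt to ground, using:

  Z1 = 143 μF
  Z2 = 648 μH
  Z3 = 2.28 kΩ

Step 1 — Angular frequency: ω = 2π·f = 2π·371 = 2331 rad/s.
Step 2 — Component impedances:
  Z1: Z = 1/(jωC) = -j/(ω·C) = 0 - j3 Ω
  Z2: Z = jωL = j·2331·0.000648 = 0 + j1.511 Ω
  Z3: Z = R = 2280 Ω
Step 3 — With open output, the series arm Z2 and the output shunt Z3 appear in series to ground: Z2 + Z3 = 2280 + j1.511 Ω.
Step 4 — Parallel with input shunt Z1: Z_in = Z1 || (Z2 + Z3) = 0.003947 - j3 Ω = 3∠-89.9° Ω.

Z = 0.003947 - j3 Ω = 3∠-89.9° Ω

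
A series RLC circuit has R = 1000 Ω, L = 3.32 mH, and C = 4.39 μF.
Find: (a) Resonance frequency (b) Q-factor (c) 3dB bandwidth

Step 1 — Resonance: ω₀ = 1/√(LC) = 1/√(0.00332·4.39e-06) = 8283 rad/s.
Step 2 — f₀ = ω₀/(2π) = 1318 Hz.
Step 3 — Series Q: Q = ω₀L/R = 8283·0.00332/1000 = 0.0275.
Step 4 — Bandwidth: Δω = ω₀/Q = 3.012e+05 rad/s; BW = Δω/(2π) = 4.794e+04 Hz.

(a) f₀ = 1318 Hz  (b) Q = 0.0275  (c) BW = 4.794e+04 Hz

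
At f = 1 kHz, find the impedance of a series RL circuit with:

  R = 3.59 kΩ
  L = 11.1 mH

Step 1 — Angular frequency: ω = 2π·f = 2π·1000 = 6283 rad/s.
Step 2 — Component impedances:
  R: Z = R = 3590 Ω
  L: Z = jωL = j·6283·0.0111 = 0 + j69.74 Ω
Step 3 — Series combination: Z_total = R + L = 3590 + j69.74 Ω = 3591∠1.1° Ω.

Z = 3590 + j69.74 Ω = 3591∠1.1° Ω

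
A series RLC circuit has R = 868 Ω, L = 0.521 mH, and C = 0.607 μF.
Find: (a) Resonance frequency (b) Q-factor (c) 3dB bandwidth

Step 1 — Resonance: ω₀ = 1/√(LC) = 1/√(0.000521·6.07e-07) = 5.623e+04 rad/s.
Step 2 — f₀ = ω₀/(2π) = 8950 Hz.
Step 3 — Series Q: Q = ω₀L/R = 5.623e+04·0.000521/868 = 0.03375.
Step 4 — Bandwidth: Δω = ω₀/Q = 1.666e+06 rad/s; BW = Δω/(2π) = 2.652e+05 Hz.

(a) f₀ = 8950 Hz  (b) Q = 0.03375  (c) BW = 2.652e+05 Hz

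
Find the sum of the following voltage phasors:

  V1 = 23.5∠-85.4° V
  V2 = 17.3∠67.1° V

Step 1 — Convert each phasor to rectangular form:
  V1 = 23.5·(cos(-85.4°) + j·sin(-85.4°)) = 1.885 - j23.42 V
  V2 = 17.3·(cos(67.1°) + j·sin(67.1°)) = 6.732 + j15.94 V
Step 2 — Sum components: V_total = 8.617 - j7.488 V.
Step 3 — Convert to polar: |V_total| = 11.42 V, ∠V_total = -41.0°.

V_total = 11.42∠-41.0° V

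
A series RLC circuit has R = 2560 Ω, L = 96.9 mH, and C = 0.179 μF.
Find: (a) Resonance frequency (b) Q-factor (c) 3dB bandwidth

Step 1 — Resonance: ω₀ = 1/√(LC) = 1/√(0.0969·1.79e-07) = 7593 rad/s.
Step 2 — f₀ = ω₀/(2π) = 1208 Hz.
Step 3 — Series Q: Q = ω₀L/R = 7593·0.0969/2560 = 0.2874.
Step 4 — Bandwidth: Δω = ω₀/Q = 2.642e+04 rad/s; BW = Δω/(2π) = 4205 Hz.

(a) f₀ = 1208 Hz  (b) Q = 0.2874  (c) BW = 4205 Hz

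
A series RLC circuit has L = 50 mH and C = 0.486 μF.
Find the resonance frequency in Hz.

Step 1 — Resonance condition Im(Z)=0 gives ω₀ = 1/√(LC).
Step 2 — ω₀ = 1/√(0.05·4.86e-07) = 6415 rad/s.
Step 3 — f₀ = ω₀/(2π) = 1021 Hz.

f₀ = 1021 Hz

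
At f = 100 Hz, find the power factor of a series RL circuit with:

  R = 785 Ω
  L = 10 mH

Step 1 — Angular frequency: ω = 2π·f = 2π·100 = 628.3 rad/s.
Step 2 — Component impedances:
  R: Z = R = 785 Ω
  L: Z = jωL = j·628.3·0.01 = 0 + j6.283 Ω
Step 3 — Series combination: Z_total = R + L = 785 + j6.283 Ω = 785∠0.5° Ω.
Step 4 — Power factor: PF = cos(φ) = Re(Z)/|Z| = 785/785 = 1.
Step 5 — Type: Im(Z) = 6.283 ⇒ lagging (phase φ = 0.5°).

PF = 1 (lagging, φ = 0.5°)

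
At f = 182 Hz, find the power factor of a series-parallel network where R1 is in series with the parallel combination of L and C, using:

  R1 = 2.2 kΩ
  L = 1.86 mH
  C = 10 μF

Step 1 — Angular frequency: ω = 2π·f = 2π·182 = 1144 rad/s.
Step 2 — Component impedances:
  R1: Z = R = 2200 Ω
  L: Z = jωL = j·1144·0.00186 = 0 + j2.127 Ω
  C: Z = 1/(jωC) = -j/(ω·C) = 0 - j87.45 Ω
Step 3 — Parallel branch: L || C = 1/(1/L + 1/C) = 0 + j2.18 Ω.
Step 4 — Series with R1: Z_total = R1 + (L || C) = 2200 + j2.18 Ω = 2200∠0.1° Ω.
Step 5 — Power factor: PF = cos(φ) = Re(Z)/|Z| = 2200/2200 = 1.
Step 6 — Type: Im(Z) = 2.18 ⇒ lagging (phase φ = 0.1°).

PF = 1 (lagging, φ = 0.1°)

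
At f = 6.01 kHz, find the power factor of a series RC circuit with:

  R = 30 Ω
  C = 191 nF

Step 1 — Angular frequency: ω = 2π·f = 2π·6010 = 3.776e+04 rad/s.
Step 2 — Component impedances:
  R: Z = R = 30 Ω
  C: Z = 1/(jωC) = -j/(ω·C) = 0 - j138.6 Ω
Step 3 — Series combination: Z_total = R + C = 30 - j138.6 Ω = 141.9∠-77.8° Ω.
Step 4 — Power factor: PF = cos(φ) = Re(Z)/|Z| = 30/141.86 = 0.2115.
Step 5 — Type: Im(Z) = -138.6 ⇒ leading (phase φ = -77.8°).

PF = 0.2115 (leading, φ = -77.8°)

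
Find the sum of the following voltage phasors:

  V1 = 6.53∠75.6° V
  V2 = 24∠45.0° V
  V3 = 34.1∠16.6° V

Step 1 — Convert each phasor to rectangular form:
  V1 = 6.53·(cos(75.6°) + j·sin(75.6°)) = 1.624 + j6.325 V
  V2 = 24·(cos(45.0°) + j·sin(45.0°)) = 16.97 + j16.97 V
  V3 = 34.1·(cos(16.6°) + j·sin(16.6°)) = 32.68 + j9.742 V
Step 2 — Sum components: V_total = 51.27 + j33.04 V.
Step 3 — Convert to polar: |V_total| = 61 V, ∠V_total = 32.8°.

V_total = 61∠32.8° V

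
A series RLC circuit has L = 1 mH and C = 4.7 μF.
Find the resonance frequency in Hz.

Step 1 — Resonance condition Im(Z)=0 gives ω₀ = 1/√(LC).
Step 2 — ω₀ = 1/√(0.001·4.7e-06) = 1.459e+04 rad/s.
Step 3 — f₀ = ω₀/(2π) = 2322 Hz.

f₀ = 2322 Hz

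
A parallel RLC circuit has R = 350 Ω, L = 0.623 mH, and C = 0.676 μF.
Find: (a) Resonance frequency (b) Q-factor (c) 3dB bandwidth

Step 1 — Resonance: ω₀ = 1/√(LC) = 1/√(0.000623·6.76e-07) = 4.873e+04 rad/s.
Step 2 — f₀ = ω₀/(2π) = 7755 Hz.
Step 3 — Parallel Q: Q = R/(ω₀L) = 350/(4.873e+04·0.000623) = 11.53.
Step 4 — Bandwidth: Δω = ω₀/Q = 4227 rad/s; BW = Δω/(2π) = 672.7 Hz.

(a) f₀ = 7755 Hz  (b) Q = 11.53  (c) BW = 672.7 Hz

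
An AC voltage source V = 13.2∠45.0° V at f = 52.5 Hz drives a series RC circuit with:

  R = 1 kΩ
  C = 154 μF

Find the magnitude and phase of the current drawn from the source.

Step 1 — Angular frequency: ω = 2π·f = 2π·52.5 = 329.9 rad/s.
Step 2 — Component impedances:
  R: Z = R = 1000 Ω
  C: Z = 1/(jωC) = -j/(ω·C) = 0 - j19.69 Ω
Step 3 — Series combination: Z_total = R + C = 1000 - j19.69 Ω = 1000∠-1.1° Ω.
Step 4 — Source phasor: V = 13.2∠45.0° V = 9.334 + j9.334 V.
Step 5 — Ohm's law: I = V / Z_total = (9.334 + j9.334) / (1000 - j19.69) = 0.009147 + j0.009514 A.
Step 6 — Convert to polar: |I| = 0.0132 A, ∠I = 46.1°.

I = 0.0132∠46.1° A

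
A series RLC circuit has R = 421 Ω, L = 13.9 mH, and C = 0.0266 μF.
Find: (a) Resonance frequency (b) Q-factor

Step 1 — Resonance condition Im(Z)=0 gives ω₀ = 1/√(LC).
Step 2 — ω₀ = 1/√(0.0139·2.66e-08) = 5.201e+04 rad/s.
Step 3 — f₀ = ω₀/(2π) = 8277 Hz.
Step 4 — Series Q: Q = ω₀L/R = 5.201e+04·0.0139/421 = 1.717.

(a) f₀ = 8277 Hz  (b) Q = 1.717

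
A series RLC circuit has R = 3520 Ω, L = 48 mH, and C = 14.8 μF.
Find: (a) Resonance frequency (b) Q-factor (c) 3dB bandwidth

Step 1 — Resonance: ω₀ = 1/√(LC) = 1/√(0.048·1.48e-05) = 1186 rad/s.
Step 2 — f₀ = ω₀/(2π) = 188.8 Hz.
Step 3 — Series Q: Q = ω₀L/R = 1186·0.048/3520 = 0.01618.
Step 4 — Bandwidth: Δω = ω₀/Q = 7.333e+04 rad/s; BW = Δω/(2π) = 1.167e+04 Hz.

(a) f₀ = 188.8 Hz  (b) Q = 0.01618  (c) BW = 1.167e+04 Hz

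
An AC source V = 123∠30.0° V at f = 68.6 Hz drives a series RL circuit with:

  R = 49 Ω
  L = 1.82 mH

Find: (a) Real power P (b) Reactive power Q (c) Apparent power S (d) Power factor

Step 1 — Angular frequency: ω = 2π·f = 2π·68.6 = 431 rad/s.
Step 2 — Component impedances:
  R: Z = R = 49 Ω
  L: Z = jωL = j·431·0.00182 = 0 + j0.7845 Ω
Step 3 — Series combination: Z_total = R + L = 49 + j0.7845 Ω = 49.01∠0.9° Ω.
Step 4 — Source phasor: V = 123∠30.0° V = 106.5 + j61.5 V.
Step 5 — Current: I = V / Z = 2.193 + j1.22 A = 2.51∠29.1° A.
Step 6 — Complex power: S = V·I* = 308.7 + j4.942 VA.
Step 7 — Real power: P = Re(S) = 308.7 W.
Step 8 — Reactive power: Q = Im(S) = 4.942 VAR.
Step 9 — Apparent power: |S| = 308.7 VA.
Step 10 — Power factor: PF = P/|S| = 0.9999 (lagging).

(a) P = 308.7 W  (b) Q = 4.942 VAR  (c) S = 308.7 VA  (d) PF = 0.9999 (lagging)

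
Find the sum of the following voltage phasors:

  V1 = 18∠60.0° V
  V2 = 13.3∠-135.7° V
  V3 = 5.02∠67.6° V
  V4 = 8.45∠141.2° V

Step 1 — Convert each phasor to rectangular form:
  V1 = 18·(cos(60.0°) + j·sin(60.0°)) = 9 + j15.59 V
  V2 = 13.3·(cos(-135.7°) + j·sin(-135.7°)) = -9.519 - j9.289 V
  V3 = 5.02·(cos(67.6°) + j·sin(67.6°)) = 1.913 + j4.641 V
  V4 = 8.45·(cos(141.2°) + j·sin(141.2°)) = -6.585 + j5.295 V
Step 2 — Sum components: V_total = -5.191 + j16.24 V.
Step 3 — Convert to polar: |V_total| = 17.05 V, ∠V_total = 107.7°.

V_total = 17.05∠107.7° V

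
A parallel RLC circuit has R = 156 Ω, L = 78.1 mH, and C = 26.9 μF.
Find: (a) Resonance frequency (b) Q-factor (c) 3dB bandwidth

Step 1 — Resonance: ω₀ = 1/√(LC) = 1/√(0.0781·2.69e-05) = 689.9 rad/s.
Step 2 — f₀ = ω₀/(2π) = 109.8 Hz.
Step 3 — Parallel Q: Q = R/(ω₀L) = 156/(689.9·0.0781) = 2.895.
Step 4 — Bandwidth: Δω = ω₀/Q = 238.3 rad/s; BW = Δω/(2π) = 37.93 Hz.

(a) f₀ = 109.8 Hz  (b) Q = 2.895  (c) BW = 37.93 Hz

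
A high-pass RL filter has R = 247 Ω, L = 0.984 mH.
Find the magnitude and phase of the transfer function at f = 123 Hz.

Step 1 — Angular frequency: ω = 2π·123 = 772.8 rad/s.
Step 2 — Transfer function: H(jω) = jωL/(R + jωL).
Step 3 — Numerator jωL = j·0.7605; denominator R + jωL = 247 + j0.7605.
Step 4 — H = 9.479e-06 + j0.003079.
Step 5 — Magnitude: |H| = 0.003079 (-50.2 dB); phase: φ = 89.8°.

|H| = 0.003079 (-50.2 dB), φ = 89.8°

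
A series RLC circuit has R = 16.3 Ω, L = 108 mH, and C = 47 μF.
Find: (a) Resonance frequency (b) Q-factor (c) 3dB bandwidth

Step 1 — Resonance condition Im(Z)=0 gives ω₀ = 1/√(LC).
Step 2 — ω₀ = 1/√(0.108·4.7e-05) = 443.9 rad/s.
Step 3 — f₀ = ω₀/(2π) = 70.64 Hz.
Step 4 — Series Q: Q = ω₀L/R = 443.9·0.108/16.3 = 2.941.
Step 5 — 3dB bandwidth: Δω = ω₀/Q = 150.9 rad/s; BW = Δω/(2π) = 24.02 Hz.

(a) f₀ = 70.64 Hz  (b) Q = 2.941  (c) BW = 24.02 Hz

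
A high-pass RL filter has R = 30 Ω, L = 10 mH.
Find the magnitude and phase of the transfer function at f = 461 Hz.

Step 1 — Angular frequency: ω = 2π·461 = 2897 rad/s.
Step 2 — Transfer function: H(jω) = jωL/(R + jωL).
Step 3 — Numerator jωL = j·28.97; denominator R + jωL = 30 + j28.97.
Step 4 — H = 0.4825 + j0.4997.
Step 5 — Magnitude: |H| = 0.6946 (-3.2 dB); phase: φ = 46.0°.

|H| = 0.6946 (-3.2 dB), φ = 46.0°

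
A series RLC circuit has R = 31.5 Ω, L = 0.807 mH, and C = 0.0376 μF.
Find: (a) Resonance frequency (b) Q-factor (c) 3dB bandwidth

Step 1 — Resonance: ω₀ = 1/√(LC) = 1/√(0.000807·3.76e-08) = 1.815e+05 rad/s.
Step 2 — f₀ = ω₀/(2π) = 2.889e+04 Hz.
Step 3 — Series Q: Q = ω₀L/R = 1.815e+05·0.000807/31.5 = 4.651.
Step 4 — Bandwidth: Δω = ω₀/Q = 3.903e+04 rad/s; BW = Δω/(2π) = 6212 Hz.

(a) f₀ = 2.889e+04 Hz  (b) Q = 4.651  (c) BW = 6212 Hz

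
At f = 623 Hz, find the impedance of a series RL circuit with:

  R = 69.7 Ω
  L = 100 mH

Step 1 — Angular frequency: ω = 2π·f = 2π·623 = 3914 rad/s.
Step 2 — Component impedances:
  R: Z = R = 69.7 Ω
  L: Z = jωL = j·3914·0.1 = 0 + j391.4 Ω
Step 3 — Series combination: Z_total = R + L = 69.7 + j391.4 Ω = 397.6∠79.9° Ω.

Z = 69.7 + j391.4 Ω = 397.6∠79.9° Ω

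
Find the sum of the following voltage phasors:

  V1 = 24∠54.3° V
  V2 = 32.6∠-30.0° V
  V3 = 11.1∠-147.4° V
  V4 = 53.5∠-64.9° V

Step 1 — Convert each phasor to rectangular form:
  V1 = 24·(cos(54.3°) + j·sin(54.3°)) = 14 + j19.49 V
  V2 = 32.6·(cos(-30.0°) + j·sin(-30.0°)) = 28.23 - j16.3 V
  V3 = 11.1·(cos(-147.4°) + j·sin(-147.4°)) = -9.351 - j5.98 V
  V4 = 53.5·(cos(-64.9°) + j·sin(-64.9°)) = 22.69 - j48.45 V
Step 2 — Sum components: V_total = 55.58 - j51.24 V.
Step 3 — Convert to polar: |V_total| = 75.59 V, ∠V_total = -42.7°.

V_total = 75.59∠-42.7° V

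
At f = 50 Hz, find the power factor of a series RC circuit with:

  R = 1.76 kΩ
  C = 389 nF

Step 1 — Angular frequency: ω = 2π·f = 2π·50 = 314.2 rad/s.
Step 2 — Component impedances:
  R: Z = R = 1760 Ω
  C: Z = 1/(jωC) = -j/(ω·C) = 0 - j8183 Ω
Step 3 — Series combination: Z_total = R + C = 1760 - j8183 Ω = 8370∠-77.9° Ω.
Step 4 — Power factor: PF = cos(φ) = Re(Z)/|Z| = 1760/8370 = 0.2103.
Step 5 — Type: Im(Z) = -8183 ⇒ leading (phase φ = -77.9°).

PF = 0.2103 (leading, φ = -77.9°)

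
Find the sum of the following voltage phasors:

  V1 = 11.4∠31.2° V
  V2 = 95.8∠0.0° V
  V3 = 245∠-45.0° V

Step 1 — Convert each phasor to rectangular form:
  V1 = 11.4·(cos(31.2°) + j·sin(31.2°)) = 9.751 + j5.906 V
  V2 = 95.8·(cos(0.0°) + j·sin(0.0°)) = 95.8 V
  V3 = 245·(cos(-45.0°) + j·sin(-45.0°)) = 173.2 - j173.2 V
Step 2 — Sum components: V_total = 278.8 - j167.3 V.
Step 3 — Convert to polar: |V_total| = 325.2 V, ∠V_total = -31.0°.

V_total = 325.2∠-31.0° V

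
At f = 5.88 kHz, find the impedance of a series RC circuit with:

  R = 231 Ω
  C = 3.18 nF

Step 1 — Angular frequency: ω = 2π·f = 2π·5880 = 3.695e+04 rad/s.
Step 2 — Component impedances:
  R: Z = R = 231 Ω
  C: Z = 1/(jωC) = -j/(ω·C) = 0 - j8512 Ω
Step 3 — Series combination: Z_total = R + C = 231 - j8512 Ω = 8515∠-88.4° Ω.

Z = 231 - j8512 Ω = 8515∠-88.4° Ω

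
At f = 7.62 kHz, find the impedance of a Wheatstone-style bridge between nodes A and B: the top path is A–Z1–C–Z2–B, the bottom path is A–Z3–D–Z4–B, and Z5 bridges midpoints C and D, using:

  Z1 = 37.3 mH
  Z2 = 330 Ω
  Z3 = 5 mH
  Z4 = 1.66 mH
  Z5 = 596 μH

Step 1 — Angular frequency: ω = 2π·f = 2π·7620 = 4.788e+04 rad/s.
Step 2 — Component impedances:
  Z1: Z = jωL = j·4.788e+04·0.0373 = 0 + j1786 Ω
  Z2: Z = R = 330 Ω
  Z3: Z = jωL = j·4.788e+04·0.005 = 0 + j239.4 Ω
  Z4: Z = jωL = j·4.788e+04·0.00166 = 0 + j79.48 Ω
  Z5: Z = jωL = j·4.788e+04·0.000596 = 0 + j28.54 Ω
Step 3 — Bridge requires nodal analysis (the Z5 bridge couples midpoints C and D, so the two paths cannot be reduced to a simple series/parallel combination). Setting node B to ground and injecting 1 A at node A, the 3-node admittance system at A, C, D solves to V_A = Z_AB = 18.78 + j284.8 Ω = 285.5∠86.2° Ω.

Z = 18.78 + j284.8 Ω = 285.5∠86.2° Ω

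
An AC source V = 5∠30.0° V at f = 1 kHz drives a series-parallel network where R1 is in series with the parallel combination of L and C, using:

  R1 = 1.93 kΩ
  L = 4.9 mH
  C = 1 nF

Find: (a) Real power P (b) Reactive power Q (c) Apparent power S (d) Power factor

Step 1 — Angular frequency: ω = 2π·f = 2π·1000 = 6283 rad/s.
Step 2 — Component impedances:
  R1: Z = R = 1930 Ω
  L: Z = jωL = j·6283·0.0049 = 0 + j30.79 Ω
  C: Z = 1/(jωC) = -j/(ω·C) = 0 - j1.592e+05 Ω
Step 3 — Parallel branch: L || C = 1/(1/L + 1/C) = 0 + j30.79 Ω.
Step 4 — Series with R1: Z_total = R1 + (L || C) = 1930 + j30.79 Ω = 1930∠0.9° Ω.
Step 5 — Source phasor: V = 5∠30.0° V = 4.33 + j2.5 V.
Step 6 — Current: I = V / Z = 0.002264 + j0.001259 A = 0.00259∠29.1° A.
Step 7 — Complex power: S = V·I* = 0.01295 + j0.0002066 VA.
Step 8 — Real power: P = Re(S) = 0.01295 W.
Step 9 — Reactive power: Q = Im(S) = 0.0002066 VAR.
Step 10 — Apparent power: |S| = 0.01295 VA.
Step 11 — Power factor: PF = P/|S| = 0.9999 (lagging).

(a) P = 0.01295 W  (b) Q = 0.0002066 VAR  (c) S = 0.01295 VA  (d) PF = 0.9999 (lagging)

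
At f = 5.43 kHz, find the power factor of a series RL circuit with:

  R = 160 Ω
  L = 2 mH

Step 1 — Angular frequency: ω = 2π·f = 2π·5430 = 3.412e+04 rad/s.
Step 2 — Component impedances:
  R: Z = R = 160 Ω
  L: Z = jωL = j·3.412e+04·0.002 = 0 + j68.24 Ω
Step 3 — Series combination: Z_total = R + L = 160 + j68.24 Ω = 173.9∠23.1° Ω.
Step 4 — Power factor: PF = cos(φ) = Re(Z)/|Z| = 160/173.943 = 0.9198.
Step 5 — Type: Im(Z) = 68.24 ⇒ lagging (phase φ = 23.1°).

PF = 0.9198 (lagging, φ = 23.1°)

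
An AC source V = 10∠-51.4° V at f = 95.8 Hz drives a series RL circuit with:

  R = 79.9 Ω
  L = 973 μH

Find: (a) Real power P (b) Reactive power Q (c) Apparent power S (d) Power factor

Step 1 — Angular frequency: ω = 2π·f = 2π·95.8 = 601.9 rad/s.
Step 2 — Component impedances:
  R: Z = R = 79.9 Ω
  L: Z = jωL = j·601.9·0.000973 = 0 + j0.5857 Ω
Step 3 — Series combination: Z_total = R + L = 79.9 + j0.5857 Ω = 79.9∠0.4° Ω.
Step 4 — Source phasor: V = 10∠-51.4° V = 6.239 - j7.815 V.
Step 5 — Current: I = V / Z = 0.07736 - j0.09838 A = 0.1252∠-51.8° A.
Step 6 — Complex power: S = V·I* = 1.251 + j0.009174 VA.
Step 7 — Real power: P = Re(S) = 1.251 W.
Step 8 — Reactive power: Q = Im(S) = 0.009174 VAR.
Step 9 — Apparent power: |S| = 1.252 VA.
Step 10 — Power factor: PF = P/|S| = 1 (lagging).

(a) P = 1.251 W  (b) Q = 0.009174 VAR  (c) S = 1.252 VA  (d) PF = 1 (lagging)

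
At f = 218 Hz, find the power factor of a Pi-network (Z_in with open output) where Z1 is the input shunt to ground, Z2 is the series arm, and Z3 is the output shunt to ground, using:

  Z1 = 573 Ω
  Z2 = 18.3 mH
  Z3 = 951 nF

Step 1 — Angular frequency: ω = 2π·f = 2π·218 = 1370 rad/s.
Step 2 — Component impedances:
  Z1: Z = R = 573 Ω
  Z2: Z = jωL = j·1370·0.0183 = 0 + j25.07 Ω
  Z3: Z = 1/(jωC) = -j/(ω·C) = 0 - j767.7 Ω
Step 3 — With open output, the series arm Z2 and the output shunt Z3 appear in series to ground: Z2 + Z3 = 0 - j742.6 Ω.
Step 4 — Parallel with input shunt Z1: Z_in = Z1 || (Z2 + Z3) = 359.2 - j277.1 Ω = 453.7∠-37.7° Ω.
Step 5 — Power factor: PF = cos(φ) = Re(Z)/|Z| = 359.2/453.7 = 0.7917.
Step 6 — Type: Im(Z) = -277.1 ⇒ leading (phase φ = -37.7°).

PF = 0.7917 (leading, φ = -37.7°)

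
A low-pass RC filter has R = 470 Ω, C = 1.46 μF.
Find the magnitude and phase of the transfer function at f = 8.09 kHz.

Step 1 — Angular frequency: ω = 2π·8090 = 5.083e+04 rad/s.
Step 2 — Transfer function: H(jω) = 1/(1 + jωRC).
Step 3 — Denominator: 1 + jωRC = 1 + j·5.083e+04·470·1.46e-06 = 1 + j34.88.
Step 4 — H = 0.0008213 - j0.02865.
Step 5 — Magnitude: |H| = 0.02866 (-30.9 dB); phase: φ = -88.4°.

|H| = 0.02866 (-30.9 dB), φ = -88.4°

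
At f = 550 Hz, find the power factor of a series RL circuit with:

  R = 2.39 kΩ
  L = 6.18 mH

Step 1 — Angular frequency: ω = 2π·f = 2π·550 = 3456 rad/s.
Step 2 — Component impedances:
  R: Z = R = 2390 Ω
  L: Z = jωL = j·3456·0.00618 = 0 + j21.36 Ω
Step 3 — Series combination: Z_total = R + L = 2390 + j21.36 Ω = 2390∠0.5° Ω.
Step 4 — Power factor: PF = cos(φ) = Re(Z)/|Z| = 2390/2390 = 1.
Step 5 — Type: Im(Z) = 21.36 ⇒ lagging (phase φ = 0.5°).

PF = 1 (lagging, φ = 0.5°)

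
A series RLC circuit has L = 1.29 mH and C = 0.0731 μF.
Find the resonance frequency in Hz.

Step 1 — Resonance condition Im(Z)=0 gives ω₀ = 1/√(LC).
Step 2 — ω₀ = 1/√(0.00129·7.31e-08) = 1.03e+05 rad/s.
Step 3 — f₀ = ω₀/(2π) = 1.639e+04 Hz.

f₀ = 1.639e+04 Hz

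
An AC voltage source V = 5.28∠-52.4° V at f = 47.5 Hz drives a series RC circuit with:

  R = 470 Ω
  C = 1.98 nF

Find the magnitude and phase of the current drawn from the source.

Step 1 — Angular frequency: ω = 2π·f = 2π·47.5 = 298.5 rad/s.
Step 2 — Component impedances:
  R: Z = R = 470 Ω
  C: Z = 1/(jωC) = -j/(ω·C) = 0 - j1.692e+06 Ω
Step 3 — Series combination: Z_total = R + C = 470 - j1.692e+06 Ω = 1.692e+06∠-90.0° Ω.
Step 4 — Source phasor: V = 5.28∠-52.4° V = 3.222 - j4.183 V.
Step 5 — Ohm's law: I = V / Z_total = (3.222 - j4.183) / (470 - j1.692e+06) = 2.473e-06 + j1.903e-06 A.
Step 6 — Convert to polar: |I| = 3.12e-06 A, ∠I = 37.6°.

I = 3.12e-06∠37.6° A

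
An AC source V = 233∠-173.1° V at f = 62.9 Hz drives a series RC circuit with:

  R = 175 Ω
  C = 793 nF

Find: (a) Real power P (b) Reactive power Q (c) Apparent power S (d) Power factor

Step 1 — Angular frequency: ω = 2π·f = 2π·62.9 = 395.2 rad/s.
Step 2 — Component impedances:
  R: Z = R = 175 Ω
  C: Z = 1/(jωC) = -j/(ω·C) = 0 - j3191 Ω
Step 3 — Series combination: Z_total = R + C = 175 - j3191 Ω = 3196∠-86.9° Ω.
Step 4 — Source phasor: V = 233∠-173.1° V = -231.3 - j27.99 V.
Step 5 — Current: I = V / Z = 0.004782 - j0.07276 A = 0.07291∠-86.2° A.
Step 6 — Complex power: S = V·I* = 0.9304 - j16.96 VA.
Step 7 — Real power: P = Re(S) = 0.9304 W.
Step 8 — Reactive power: Q = Im(S) = -16.96 VAR.
Step 9 — Apparent power: |S| = 16.99 VA.
Step 10 — Power factor: PF = P/|S| = 0.05476 (leading).

(a) P = 0.9304 W  (b) Q = -16.96 VAR  (c) S = 16.99 VA  (d) PF = 0.05476 (leading)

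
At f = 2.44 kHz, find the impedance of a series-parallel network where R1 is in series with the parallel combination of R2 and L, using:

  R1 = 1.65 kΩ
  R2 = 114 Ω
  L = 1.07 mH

Step 1 — Angular frequency: ω = 2π·f = 2π·2440 = 1.533e+04 rad/s.
Step 2 — Component impedances:
  R1: Z = R = 1650 Ω
  R2: Z = R = 114 Ω
  L: Z = jωL = j·1.533e+04·0.00107 = 0 + j16.4 Ω
Step 3 — Parallel branch: R2 || L = 1/(1/R2 + 1/L) = 2.313 + j16.07 Ω.
Step 4 — Series with R1: Z_total = R1 + (R2 || L) = 1652 + j16.07 Ω = 1652∠0.6° Ω.

Z = 1652 + j16.07 Ω = 1652∠0.6° Ω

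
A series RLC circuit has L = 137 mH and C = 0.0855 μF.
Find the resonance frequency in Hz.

Step 1 — Resonance condition Im(Z)=0 gives ω₀ = 1/√(LC).
Step 2 — ω₀ = 1/√(0.137·8.55e-08) = 9240 rad/s.
Step 3 — f₀ = ω₀/(2π) = 1471 Hz.

f₀ = 1471 Hz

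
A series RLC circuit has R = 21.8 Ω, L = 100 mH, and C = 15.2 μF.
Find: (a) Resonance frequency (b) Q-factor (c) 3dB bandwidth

Step 1 — Resonance condition Im(Z)=0 gives ω₀ = 1/√(LC).
Step 2 — ω₀ = 1/√(0.1·1.52e-05) = 811.1 rad/s.
Step 3 — f₀ = ω₀/(2π) = 129.1 Hz.
Step 4 — Series Q: Q = ω₀L/R = 811.1·0.1/21.8 = 3.721.
Step 5 — 3dB bandwidth: Δω = ω₀/Q = 218 rad/s; BW = Δω/(2π) = 34.7 Hz.

(a) f₀ = 129.1 Hz  (b) Q = 3.721  (c) BW = 34.7 Hz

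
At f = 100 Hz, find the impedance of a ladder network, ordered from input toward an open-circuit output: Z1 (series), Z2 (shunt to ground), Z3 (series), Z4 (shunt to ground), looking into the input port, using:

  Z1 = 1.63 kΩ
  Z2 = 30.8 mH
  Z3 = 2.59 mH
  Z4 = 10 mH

Step 1 — Angular frequency: ω = 2π·f = 2π·100 = 628.3 rad/s.
Step 2 — Component impedances:
  Z1: Z = R = 1630 Ω
  Z2: Z = jωL = j·628.3·0.0308 = 0 + j19.35 Ω
  Z3: Z = jωL = j·628.3·0.00259 = 0 + j1.627 Ω
  Z4: Z = jωL = j·628.3·0.01 = 0 + j6.283 Ω
Step 3 — Ladder network (open output): work backward from the far end, alternating series and parallel combinations. Z_in = 1630 + j5.615 Ω = 1630∠0.2° Ω.

Z = 1630 + j5.615 Ω = 1630∠0.2° Ω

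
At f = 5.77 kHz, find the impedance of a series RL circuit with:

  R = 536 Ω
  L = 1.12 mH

Step 1 — Angular frequency: ω = 2π·f = 2π·5770 = 3.625e+04 rad/s.
Step 2 — Component impedances:
  R: Z = R = 536 Ω
  L: Z = jωL = j·3.625e+04·0.00112 = 0 + j40.6 Ω
Step 3 — Series combination: Z_total = R + L = 536 + j40.6 Ω = 537.5∠4.3° Ω.

Z = 536 + j40.6 Ω = 537.5∠4.3° Ω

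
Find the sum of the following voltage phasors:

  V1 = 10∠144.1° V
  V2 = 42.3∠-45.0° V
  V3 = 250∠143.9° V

Step 1 — Convert each phasor to rectangular form:
  V1 = 10·(cos(144.1°) + j·sin(144.1°)) = -8.1 + j5.864 V
  V2 = 42.3·(cos(-45.0°) + j·sin(-45.0°)) = 29.91 - j29.91 V
  V3 = 250·(cos(143.9°) + j·sin(143.9°)) = -202 + j147.3 V
Step 2 — Sum components: V_total = -180.2 + j123.3 V.
Step 3 — Convert to polar: |V_total| = 218.3 V, ∠V_total = 145.6°.

V_total = 218.3∠145.6° V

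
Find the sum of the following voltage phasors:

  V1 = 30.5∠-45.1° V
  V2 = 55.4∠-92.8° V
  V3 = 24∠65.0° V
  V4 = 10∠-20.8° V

Step 1 — Convert each phasor to rectangular form:
  V1 = 30.5·(cos(-45.1°) + j·sin(-45.1°)) = 21.53 - j21.6 V
  V2 = 55.4·(cos(-92.8°) + j·sin(-92.8°)) = -2.706 - j55.33 V
  V3 = 24·(cos(65.0°) + j·sin(65.0°)) = 10.14 + j21.75 V
  V4 = 10·(cos(-20.8°) + j·sin(-20.8°)) = 9.348 - j3.551 V
Step 2 — Sum components: V_total = 38.31 - j58.74 V.
Step 3 — Convert to polar: |V_total| = 70.13 V, ∠V_total = -56.9°.

V_total = 70.13∠-56.9° V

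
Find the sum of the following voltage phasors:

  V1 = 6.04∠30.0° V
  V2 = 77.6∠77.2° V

Step 1 — Convert each phasor to rectangular form:
  V1 = 6.04·(cos(30.0°) + j·sin(30.0°)) = 5.231 + j3.02 V
  V2 = 77.6·(cos(77.2°) + j·sin(77.2°)) = 17.19 + j75.67 V
Step 2 — Sum components: V_total = 22.42 + j78.69 V.
Step 3 — Convert to polar: |V_total| = 81.82 V, ∠V_total = 74.1°.

V_total = 81.82∠74.1° V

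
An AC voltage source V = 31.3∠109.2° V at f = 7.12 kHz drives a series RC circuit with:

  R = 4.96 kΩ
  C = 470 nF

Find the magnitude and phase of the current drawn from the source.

Step 1 — Angular frequency: ω = 2π·f = 2π·7120 = 4.474e+04 rad/s.
Step 2 — Component impedances:
  R: Z = R = 4960 Ω
  C: Z = 1/(jωC) = -j/(ω·C) = 0 - j47.56 Ω
Step 3 — Series combination: Z_total = R + C = 4960 - j47.56 Ω = 4960∠-0.5° Ω.
Step 4 — Source phasor: V = 31.3∠109.2° V = -10.29 + j29.56 V.
Step 5 — Ohm's law: I = V / Z_total = (-10.29 + j29.56) / (4960 - j47.56) = -0.002132 + j0.005939 A.
Step 6 — Convert to polar: |I| = 0.00631 A, ∠I = 109.7°.

I = 0.00631∠109.7° A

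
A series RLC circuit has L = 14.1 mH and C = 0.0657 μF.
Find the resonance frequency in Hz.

Step 1 — Resonance condition Im(Z)=0 gives ω₀ = 1/√(LC).
Step 2 — ω₀ = 1/√(0.0141·6.57e-08) = 3.286e+04 rad/s.
Step 3 — f₀ = ω₀/(2π) = 5229 Hz.

f₀ = 5229 Hz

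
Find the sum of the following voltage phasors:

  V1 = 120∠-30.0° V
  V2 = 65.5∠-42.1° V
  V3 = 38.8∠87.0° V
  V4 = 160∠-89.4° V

Step 1 — Convert each phasor to rectangular form:
  V1 = 120·(cos(-30.0°) + j·sin(-30.0°)) = 103.9 - j60 V
  V2 = 65.5·(cos(-42.1°) + j·sin(-42.1°)) = 48.6 - j43.91 V
  V3 = 38.8·(cos(87.0°) + j·sin(87.0°)) = 2.031 + j38.75 V
  V4 = 160·(cos(-89.4°) + j·sin(-89.4°)) = 1.675 - j160 V
Step 2 — Sum components: V_total = 156.2 - j225.2 V.
Step 3 — Convert to polar: |V_total| = 274 V, ∠V_total = -55.2°.

V_total = 274∠-55.2° V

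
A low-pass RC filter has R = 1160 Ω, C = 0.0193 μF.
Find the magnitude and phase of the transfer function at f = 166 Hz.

Step 1 — Angular frequency: ω = 2π·166 = 1043 rad/s.
Step 2 — Transfer function: H(jω) = 1/(1 + jωRC).
Step 3 — Denominator: 1 + jωRC = 1 + j·1043·1160·1.93e-08 = 1 + j0.02335.
Step 4 — H = 0.9995 - j0.02334.
Step 5 — Magnitude: |H| = 0.9997 (-0.0 dB); phase: φ = -1.3°.

|H| = 0.9997 (-0.0 dB), φ = -1.3°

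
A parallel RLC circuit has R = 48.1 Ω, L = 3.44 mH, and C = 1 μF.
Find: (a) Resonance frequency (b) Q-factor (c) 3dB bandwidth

Step 1 — Resonance: ω₀ = 1/√(LC) = 1/√(0.00344·1e-06) = 1.705e+04 rad/s.
Step 2 — f₀ = ω₀/(2π) = 2714 Hz.
Step 3 — Parallel Q: Q = R/(ω₀L) = 48.1/(1.705e+04·0.00344) = 0.8201.
Step 4 — Bandwidth: Δω = ω₀/Q = 2.079e+04 rad/s; BW = Δω/(2π) = 3309 Hz.

(a) f₀ = 2714 Hz  (b) Q = 0.8201  (c) BW = 3309 Hz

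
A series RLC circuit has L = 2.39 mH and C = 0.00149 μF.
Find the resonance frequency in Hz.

Step 1 — Resonance condition Im(Z)=0 gives ω₀ = 1/√(LC).
Step 2 — ω₀ = 1/√(0.00239·1.49e-09) = 5.299e+05 rad/s.
Step 3 — f₀ = ω₀/(2π) = 8.434e+04 Hz.

f₀ = 8.434e+04 Hz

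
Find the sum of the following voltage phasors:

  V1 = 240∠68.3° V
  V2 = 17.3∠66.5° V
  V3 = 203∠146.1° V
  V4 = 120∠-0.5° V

Step 1 — Convert each phasor to rectangular form:
  V1 = 240·(cos(68.3°) + j·sin(68.3°)) = 88.74 + j223 V
  V2 = 17.3·(cos(66.5°) + j·sin(66.5°)) = 6.898 + j15.87 V
  V3 = 203·(cos(146.1°) + j·sin(146.1°)) = -168.5 + j113.2 V
  V4 = 120·(cos(-0.5°) + j·sin(-0.5°)) = 120 - j1.047 V
Step 2 — Sum components: V_total = 47.14 + j351 V.
Step 3 — Convert to polar: |V_total| = 354.2 V, ∠V_total = 82.4°.

V_total = 354.2∠82.4° V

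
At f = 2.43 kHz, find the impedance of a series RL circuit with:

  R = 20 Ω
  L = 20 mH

Step 1 — Angular frequency: ω = 2π·f = 2π·2430 = 1.527e+04 rad/s.
Step 2 — Component impedances:
  R: Z = R = 20 Ω
  L: Z = jωL = j·1.527e+04·0.02 = 0 + j305.4 Ω
Step 3 — Series combination: Z_total = R + L = 20 + j305.4 Ω = 306∠86.3° Ω.

Z = 20 + j305.4 Ω = 306∠86.3° Ω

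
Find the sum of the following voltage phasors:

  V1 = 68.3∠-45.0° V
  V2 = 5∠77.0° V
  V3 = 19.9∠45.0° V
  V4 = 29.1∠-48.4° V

Step 1 — Convert each phasor to rectangular form:
  V1 = 68.3·(cos(-45.0°) + j·sin(-45.0°)) = 48.3 - j48.3 V
  V2 = 5·(cos(77.0°) + j·sin(77.0°)) = 1.125 + j4.872 V
  V3 = 19.9·(cos(45.0°) + j·sin(45.0°)) = 14.07 + j14.07 V
  V4 = 29.1·(cos(-48.4°) + j·sin(-48.4°)) = 19.32 - j21.76 V
Step 2 — Sum components: V_total = 82.81 - j51.11 V.
Step 3 — Convert to polar: |V_total| = 97.32 V, ∠V_total = -31.7°.

V_total = 97.32∠-31.7° V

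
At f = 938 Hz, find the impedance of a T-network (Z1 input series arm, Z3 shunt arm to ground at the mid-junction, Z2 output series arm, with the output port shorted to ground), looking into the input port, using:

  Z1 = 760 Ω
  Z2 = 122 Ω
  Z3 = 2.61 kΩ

Step 1 — Angular frequency: ω = 2π·f = 2π·938 = 5894 rad/s.
Step 2 — Component impedances:
  Z1: Z = R = 760 Ω
  Z2: Z = R = 122 Ω
  Z3: Z = R = 2610 Ω
Step 3 — With the output port shorted to ground, the output series arm Z2 runs from the junction to ground; the shunt arm Z3 also runs from the junction to ground. They appear in parallel: Z3 || Z2 = 116.6 Ω.
Step 4 — Series with input arm Z1: Z_in = Z1 + (Z3 || Z2) = 876.6 Ω = 876.6∠0.0° Ω.

Z = 876.6 Ω = 876.6∠0.0° Ω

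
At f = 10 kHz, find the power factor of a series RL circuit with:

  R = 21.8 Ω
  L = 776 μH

Step 1 — Angular frequency: ω = 2π·f = 2π·1e+04 = 6.283e+04 rad/s.
Step 2 — Component impedances:
  R: Z = R = 21.8 Ω
  L: Z = jωL = j·6.283e+04·0.000776 = 0 + j48.76 Ω
Step 3 — Series combination: Z_total = R + L = 21.8 + j48.76 Ω = 53.41∠65.9° Ω.
Step 4 — Power factor: PF = cos(φ) = Re(Z)/|Z| = 21.8/53.41 = 0.4082.
Step 5 — Type: Im(Z) = 48.76 ⇒ lagging (phase φ = 65.9°).

PF = 0.4082 (lagging, φ = 65.9°)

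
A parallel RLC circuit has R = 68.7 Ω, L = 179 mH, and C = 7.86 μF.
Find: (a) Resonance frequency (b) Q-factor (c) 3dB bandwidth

Step 1 — Resonance: ω₀ = 1/√(LC) = 1/√(0.179·7.86e-06) = 843.1 rad/s.
Step 2 — f₀ = ω₀/(2π) = 134.2 Hz.
Step 3 — Parallel Q: Q = R/(ω₀L) = 68.7/(843.1·0.179) = 0.4552.
Step 4 — Bandwidth: Δω = ω₀/Q = 1852 rad/s; BW = Δω/(2π) = 294.7 Hz.

(a) f₀ = 134.2 Hz  (b) Q = 0.4552  (c) BW = 294.7 Hz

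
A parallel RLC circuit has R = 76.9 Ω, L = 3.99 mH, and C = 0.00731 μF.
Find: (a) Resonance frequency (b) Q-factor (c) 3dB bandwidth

Step 1 — Resonance: ω₀ = 1/√(LC) = 1/√(0.00399·7.31e-09) = 1.852e+05 rad/s.
Step 2 — f₀ = ω₀/(2π) = 2.947e+04 Hz.
Step 3 — Parallel Q: Q = R/(ω₀L) = 76.9/(1.852e+05·0.00399) = 0.1041.
Step 4 — Bandwidth: Δω = ω₀/Q = 1.779e+06 rad/s; BW = Δω/(2π) = 2.831e+05 Hz.

(a) f₀ = 2.947e+04 Hz  (b) Q = 0.1041  (c) BW = 2.831e+05 Hz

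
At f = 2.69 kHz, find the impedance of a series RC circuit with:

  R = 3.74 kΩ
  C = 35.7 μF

Step 1 — Angular frequency: ω = 2π·f = 2π·2690 = 1.69e+04 rad/s.
Step 2 — Component impedances:
  R: Z = R = 3740 Ω
  C: Z = 1/(jωC) = -j/(ω·C) = 0 - j1.657 Ω
Step 3 — Series combination: Z_total = R + C = 3740 - j1.657 Ω = 3740∠-0.0° Ω.

Z = 3740 - j1.657 Ω = 3740∠-0.0° Ω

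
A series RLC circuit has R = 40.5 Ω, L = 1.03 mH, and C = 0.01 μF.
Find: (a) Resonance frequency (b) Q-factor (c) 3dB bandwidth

Step 1 — Resonance condition Im(Z)=0 gives ω₀ = 1/√(LC).
Step 2 — ω₀ = 1/√(0.00103·1e-08) = 3.116e+05 rad/s.
Step 3 — f₀ = ω₀/(2π) = 4.959e+04 Hz.
Step 4 — Series Q: Q = ω₀L/R = 3.116e+05·0.00103/40.5 = 7.924.
Step 5 — 3dB bandwidth: Δω = ω₀/Q = 3.932e+04 rad/s; BW = Δω/(2π) = 6258 Hz.

(a) f₀ = 4.959e+04 Hz  (b) Q = 7.924  (c) BW = 6258 Hz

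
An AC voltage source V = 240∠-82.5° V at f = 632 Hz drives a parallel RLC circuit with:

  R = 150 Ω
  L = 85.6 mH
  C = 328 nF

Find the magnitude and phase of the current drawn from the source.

Step 1 — Angular frequency: ω = 2π·f = 2π·632 = 3971 rad/s.
Step 2 — Component impedances:
  R: Z = R = 150 Ω
  L: Z = jωL = j·3971·0.0856 = 0 + j339.9 Ω
  C: Z = 1/(jωC) = -j/(ω·C) = 0 - j767.8 Ω
Step 3 — Parallel combination: 1/Z_total = 1/R + 1/L + 1/C; Z_total = 141.4 + j34.78 Ω = 145.7∠13.8° Ω.
Step 4 — Source phasor: V = 240∠-82.5° V = 31.33 - j237.9 V.
Step 5 — Ohm's law: I = V / Z_total = (31.33 - j237.9) / (141.4 + j34.78) = -0.1813 - j1.638 A.
Step 6 — Convert to polar: |I| = 1.648 A, ∠I = -96.3°.

I = 1.648∠-96.3° A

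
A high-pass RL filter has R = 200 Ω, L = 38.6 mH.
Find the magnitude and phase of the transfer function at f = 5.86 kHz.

Step 1 — Angular frequency: ω = 2π·5860 = 3.682e+04 rad/s.
Step 2 — Transfer function: H(jω) = jωL/(R + jωL).
Step 3 — Numerator jωL = j·1421; denominator R + jωL = 200 + j1421.
Step 4 — H = 0.9806 + j0.138.
Step 5 — Magnitude: |H| = 0.9902 (-0.1 dB); phase: φ = 8.0°.

|H| = 0.9902 (-0.1 dB), φ = 8.0°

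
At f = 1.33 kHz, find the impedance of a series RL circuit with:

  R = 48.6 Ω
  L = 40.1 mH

Step 1 — Angular frequency: ω = 2π·f = 2π·1330 = 8357 rad/s.
Step 2 — Component impedances:
  R: Z = R = 48.6 Ω
  L: Z = jωL = j·8357·0.0401 = 0 + j335.1 Ω
Step 3 — Series combination: Z_total = R + L = 48.6 + j335.1 Ω = 338.6∠81.7° Ω.

Z = 48.6 + j335.1 Ω = 338.6∠81.7° Ω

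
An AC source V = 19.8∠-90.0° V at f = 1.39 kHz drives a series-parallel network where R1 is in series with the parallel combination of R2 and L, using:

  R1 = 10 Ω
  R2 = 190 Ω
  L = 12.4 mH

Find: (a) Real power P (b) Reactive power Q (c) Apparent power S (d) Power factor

Step 1 — Angular frequency: ω = 2π·f = 2π·1390 = 8734 rad/s.
Step 2 — Component impedances:
  R1: Z = R = 10 Ω
  R2: Z = R = 190 Ω
  L: Z = jωL = j·8734·0.0124 = 0 + j108.3 Ω
Step 3 — Parallel branch: R2 || L = 1/(1/R2 + 1/L) = 46.59 + j81.74 Ω.
Step 4 — Series with R1: Z_total = R1 + (R2 || L) = 56.59 + j81.74 Ω = 99.42∠55.3° Ω.
Step 5 — Source phasor: V = 19.8∠-90.0° V = 0 - j19.8 V.
Step 6 — Current: I = V / Z = -0.1637 - j0.1134 A = 0.1992∠-145.3° A.
Step 7 — Complex power: S = V·I* = 2.245 + j3.242 VA.
Step 8 — Real power: P = Re(S) = 2.245 W.
Step 9 — Reactive power: Q = Im(S) = 3.242 VAR.
Step 10 — Apparent power: |S| = 3.943 VA.
Step 11 — Power factor: PF = P/|S| = 0.5692 (lagging).

(a) P = 2.245 W  (b) Q = 3.242 VAR  (c) S = 3.943 VA  (d) PF = 0.5692 (lagging)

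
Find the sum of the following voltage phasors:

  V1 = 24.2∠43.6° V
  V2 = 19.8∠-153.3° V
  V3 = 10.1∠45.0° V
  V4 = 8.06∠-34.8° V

Step 1 — Convert each phasor to rectangular form:
  V1 = 24.2·(cos(43.6°) + j·sin(43.6°)) = 17.52 + j16.69 V
  V2 = 19.8·(cos(-153.3°) + j·sin(-153.3°)) = -17.69 - j8.897 V
  V3 = 10.1·(cos(45.0°) + j·sin(45.0°)) = 7.142 + j7.142 V
  V4 = 8.06·(cos(-34.8°) + j·sin(-34.8°)) = 6.618 - j4.6 V
Step 2 — Sum components: V_total = 13.6 + j10.33 V.
Step 3 — Convert to polar: |V_total| = 17.08 V, ∠V_total = 37.2°.

V_total = 17.08∠37.2° V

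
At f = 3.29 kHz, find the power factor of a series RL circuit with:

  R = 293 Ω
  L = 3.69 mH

Step 1 — Angular frequency: ω = 2π·f = 2π·3290 = 2.067e+04 rad/s.
Step 2 — Component impedances:
  R: Z = R = 293 Ω
  L: Z = jωL = j·2.067e+04·0.00369 = 0 + j76.28 Ω
Step 3 — Series combination: Z_total = R + L = 293 + j76.28 Ω = 302.8∠14.6° Ω.
Step 4 — Power factor: PF = cos(φ) = Re(Z)/|Z| = 293/302.77 = 0.9677.
Step 5 — Type: Im(Z) = 76.28 ⇒ lagging (phase φ = 14.6°).

PF = 0.9677 (lagging, φ = 14.6°)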